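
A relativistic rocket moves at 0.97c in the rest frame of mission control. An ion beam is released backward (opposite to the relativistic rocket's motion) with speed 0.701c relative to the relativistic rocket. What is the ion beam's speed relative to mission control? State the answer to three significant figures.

Relativistic velocity addition: u = (u' + v)/(1 + u'v/c²), with u' = −0.701c and v = 0.97c.
Numerator: −0.701 + 0.97 = 0.269. Denominator: 1 + (−0.701)(0.97) = 0.32003.
u = 0.269/0.32003 = 0.84055, so the speed is 0.841c.

0.841c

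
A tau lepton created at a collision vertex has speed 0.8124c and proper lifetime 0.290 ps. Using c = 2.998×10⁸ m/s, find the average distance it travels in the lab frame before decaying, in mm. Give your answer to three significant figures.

0.121 mm

γ = 1/√(1 − β²) = 1/√(1 − 0.65999376) = 1/√0.34000624 = 1/0.583101 = 1.715.
Lab-frame lifetime: Δt = γτ = 1.715 × 0.290 ps = 0.49735 ps.
Distance: d = vΔt = 0.8124 × 2.998×10⁸ m/s × 4.9735×10^-13 s = 1.21×10^-4 m = 0.121 mm.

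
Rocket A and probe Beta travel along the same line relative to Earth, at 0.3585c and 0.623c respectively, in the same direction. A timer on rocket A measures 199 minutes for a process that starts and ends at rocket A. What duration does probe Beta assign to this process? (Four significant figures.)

211.7 minutes

The velocity of rocket A relative to probe Beta is (0.3585 − 0.623)c / (1 − 0.3585×0.623) = −0.34056c; relative speed 0.34056c.
γ for this relative speed: γ = 1/√(1 − 0.115981) = 1.0636.
Rocket A's interval is proper; time dilation gives Δt_B = γΔτ = 1.0636 × 199 minutes = 211.7 minutes.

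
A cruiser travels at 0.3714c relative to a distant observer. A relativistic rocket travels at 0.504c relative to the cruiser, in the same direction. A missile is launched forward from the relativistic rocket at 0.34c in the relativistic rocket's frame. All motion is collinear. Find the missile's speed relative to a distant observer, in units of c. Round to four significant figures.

0.8614c

Apply u = (u'+v)/(1+u'v) twice. Missile in the cruiser frame: (0.34+0.504)/(1+0.34·0.504) = 0.844/1.17136 = 0.72053c.
That velocity, transformed to the rest frame of a distant observer: (0.72053+0.3714)/(1+0.72053·0.3714) = 1.09193/1.267604842 = 0.86141c.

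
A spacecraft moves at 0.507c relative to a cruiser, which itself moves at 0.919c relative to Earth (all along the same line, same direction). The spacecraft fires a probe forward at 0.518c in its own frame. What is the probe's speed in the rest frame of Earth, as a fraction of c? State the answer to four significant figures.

0.9913c

First combine the probe and spacecraft (S''→S'): u₁ = (0.518 + 0.507)/(1 + 0.518×0.507) = 1.025/1.262626 = 0.8118.
Then combine with the cruiser (S'→S): u = (0.8118 + 0.919)/(1 + 0.8118×0.919) = 1.7308/1.7460442 = 0.99127.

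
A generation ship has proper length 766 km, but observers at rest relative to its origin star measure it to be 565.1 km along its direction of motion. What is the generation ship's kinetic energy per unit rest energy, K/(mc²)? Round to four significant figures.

γ = L₀/L = 766/565.1 = 1.35551.
K/(mc²) = γ − 1 = 1.35551 − 1 = 0.3555.

0.3555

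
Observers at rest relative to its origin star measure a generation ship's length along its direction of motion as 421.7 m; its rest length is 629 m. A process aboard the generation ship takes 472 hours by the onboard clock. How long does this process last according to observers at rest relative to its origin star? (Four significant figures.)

Length contraction gives γ = L₀/L = 629/421.7 = 1.49158.
The same γ dilates the second interval: 1.49158 × 472 hours = 704.0 hours.

704.0 hours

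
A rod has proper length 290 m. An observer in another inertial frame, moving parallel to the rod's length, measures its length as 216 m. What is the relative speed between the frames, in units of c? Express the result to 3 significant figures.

Length contraction gives γ = L₀/L = 290/216 = 1.3426.
β = √(1 − 1/γ²) = √0.445238 = 0.667.

0.667c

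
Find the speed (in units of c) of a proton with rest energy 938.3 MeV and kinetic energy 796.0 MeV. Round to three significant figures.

0.841c

K = (γ−1)mc², so γ = 1 + 796.0/938.3 = 1.8483.
Then v/c = √(1 − γ⁻²) = √(1 − 0.292722) = √0.707278 = 0.841.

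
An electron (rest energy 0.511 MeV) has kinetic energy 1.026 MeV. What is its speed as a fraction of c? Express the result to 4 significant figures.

γ = 1 + K/(mc²) = 1 + 1.026/0.511 = 3.0078.
β = √(1 − 1/γ²) = √(1 − 0.110536) = √0.889464 = 0.9431.

0.9431c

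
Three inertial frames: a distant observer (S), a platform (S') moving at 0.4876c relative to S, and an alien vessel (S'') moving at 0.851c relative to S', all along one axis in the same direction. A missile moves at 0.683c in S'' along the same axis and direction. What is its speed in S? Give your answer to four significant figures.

0.9896c

Apply u = (u'+v)/(1+u'v) twice. Missile in the platform frame: (0.683+0.851)/(1+0.683·0.851) = 1.534/1.581233 = 0.97013c.
That velocity, transformed to the rest frame of a distant observer: (0.97013+0.4876)/(1+0.97013·0.4876) = 1.45773/1.473035388 = 0.98961c.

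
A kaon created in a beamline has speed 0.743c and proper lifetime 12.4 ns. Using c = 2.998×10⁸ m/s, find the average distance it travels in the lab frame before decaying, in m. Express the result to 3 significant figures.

4.13 m

With β = 0.743, γ = 1/√(1 − 0.743²) = 1/√0.447951 = 1.4941.
Lab-frame lifetime: Δt = γτ = 1.4941 × 12.4 ns = 18.527 ns.
Distance: d = vΔt = 0.743 × 2.998×10⁸ m/s × 1.8527×10^-8 s = 4.13 m.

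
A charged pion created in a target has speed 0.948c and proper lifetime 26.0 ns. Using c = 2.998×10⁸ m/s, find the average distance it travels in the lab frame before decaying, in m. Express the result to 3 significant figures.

β² = 0.898704, so γ = 1/√0.101296 = 3.142.
Lab-frame lifetime: Δt = γτ = 3.142 × 26.0 ns = 81.692 ns.
Distance: d = vΔt = 0.948 × 2.998×10⁸ m/s × 8.1692×10^-8 s = 23.2 m.

23.2 m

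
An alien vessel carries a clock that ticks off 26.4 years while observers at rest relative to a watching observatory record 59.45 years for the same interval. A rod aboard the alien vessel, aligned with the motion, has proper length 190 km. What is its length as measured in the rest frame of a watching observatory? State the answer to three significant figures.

The time-dilation ratio gives γ = 59.45/26.4 = 2.25189.
The rod contracts by the same γ: 190 km / 2.25189 = 84.4 km.

84.4 km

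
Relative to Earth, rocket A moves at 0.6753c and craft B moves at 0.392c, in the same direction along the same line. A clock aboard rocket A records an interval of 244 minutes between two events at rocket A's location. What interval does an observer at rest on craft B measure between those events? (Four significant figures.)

Speed of rocket A in craft B's frame: u = (v_A − v_B)/(1 − v_A v_B/c²) = (0.6753 − 0.392)/(1 − 0.6753×0.392) = 0.2833/0.7352824 = 0.38529; |u| = 0.38529c.
γ for this relative speed: γ = 1/√(1 − 0.148448) = 1.0837.
The clock on rocket A records proper time, so craft B measures Δt = γΔτ = 1.0837 × 244 = 264.4 minutes.

264.4 minutes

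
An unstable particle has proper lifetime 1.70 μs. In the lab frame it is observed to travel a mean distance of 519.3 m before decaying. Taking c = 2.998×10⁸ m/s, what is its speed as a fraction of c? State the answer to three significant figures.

Lab distance = (lab lifetime)·v = γτ·βc, so βγ = d/(cτ) = 519.3/(2.998×10⁸ × 1.700×10^-6) = 1.0189.
With βγ = 1.0189: γ² = 1 + (βγ)² = 2.03816, and β = (βγ)/γ = 1.0189/1.42764 = 0.714.

0.714c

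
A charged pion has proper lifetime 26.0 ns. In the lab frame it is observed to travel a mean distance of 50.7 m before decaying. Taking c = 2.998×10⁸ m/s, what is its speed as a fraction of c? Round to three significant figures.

0.988c

Let x = d/(cτ) = 50.70 m / (2.998×10⁸ m/s × 2.600×10^-8 s) = 6.5043. Since d = βγcτ, x = βγ = β/√(1−β²).
Solving: β² = x²/(1+x²) = 42.3059/43.3059 = 0.976908, so β = 0.988.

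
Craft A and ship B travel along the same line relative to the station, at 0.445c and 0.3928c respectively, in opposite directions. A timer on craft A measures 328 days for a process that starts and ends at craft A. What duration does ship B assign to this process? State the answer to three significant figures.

The velocity of craft A relative to ship B is (0.445 + 0.3928)c / (1 + 0.445×0.3928) = 0.71315c; relative speed 0.71315c.
At |u| = 0.71315c, γ = (1 − 0.508583)^(−1/2) = 1.4265.
The clock on craft A records proper time, so ship B measures Δt = γΔτ = 1.4265 × 328 = 468 days.

468 days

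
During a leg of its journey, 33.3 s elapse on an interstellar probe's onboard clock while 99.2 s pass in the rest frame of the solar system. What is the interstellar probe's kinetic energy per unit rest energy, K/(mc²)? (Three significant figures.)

From Δt = γΔτ: γ = 99.2/33.3 = 2.97898.
Since K = (γ−1)mc², K/(mc²) = 2.97898 − 1 = 1.98.

1.98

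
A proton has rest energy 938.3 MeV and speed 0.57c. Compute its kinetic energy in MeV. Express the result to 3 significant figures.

Lorentz factor: γ = (1 − 0.3249)^(−1/2) = 1.21707.
Kinetic energy: K = (γ − 1)mc² = (1.21707 − 1) × 938.3 MeV = 0.21707 × 938.3 = 204 MeV.

204 MeV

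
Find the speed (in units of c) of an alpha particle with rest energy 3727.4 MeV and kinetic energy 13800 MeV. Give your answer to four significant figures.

γ = 1 + K/(mc²) = 1 + 13800/3727.4 = 4.7023.
β = √(1 − 1/γ²) = √(1 − 0.0452251) = √0.9547749 = 0.9771.

0.9771c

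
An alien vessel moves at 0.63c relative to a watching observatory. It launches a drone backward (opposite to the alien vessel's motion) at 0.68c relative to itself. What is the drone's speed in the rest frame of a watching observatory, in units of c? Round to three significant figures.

Relativistic velocity addition: u = (u' + v)/(1 + u'v/c²), with u' = −0.68c and v = 0.63c.
Numerator: −0.68 + 0.63 = −0.05. Denominator: 1 + (−0.68)(0.63) = 0.5716.
u = −0.05/0.5716 = −0.087474, so the speed is 0.0875c.

0.0875c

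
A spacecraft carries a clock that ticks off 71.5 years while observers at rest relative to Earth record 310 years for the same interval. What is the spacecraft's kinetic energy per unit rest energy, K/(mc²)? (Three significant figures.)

γ = Δt/Δτ = 310/71.5 = 4.33566.
K/(mc²) = γ − 1 = 4.33566 − 1 = 3.34.

3.34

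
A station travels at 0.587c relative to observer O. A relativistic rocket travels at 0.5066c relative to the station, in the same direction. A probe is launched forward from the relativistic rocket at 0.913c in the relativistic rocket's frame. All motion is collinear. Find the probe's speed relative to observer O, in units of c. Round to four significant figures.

0.9923c

Apply u = (u'+v)/(1+u'v) twice. Probe in the station frame: (0.913+0.5066)/(1+0.913·0.5066) = 1.4196/1.4625258 = 0.97065c.
That velocity, transformed to the rest frame of observer O: (0.97065+0.587)/(1+0.97065·0.587) = 1.55765/1.56977155 = 0.99228c.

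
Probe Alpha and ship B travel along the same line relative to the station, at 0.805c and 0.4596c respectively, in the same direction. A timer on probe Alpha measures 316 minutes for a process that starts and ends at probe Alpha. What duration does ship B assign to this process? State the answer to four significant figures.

377.8 minutes

The velocity of probe Alpha relative to ship B is (0.805 − 0.4596)c / (1 − 0.805×0.4596) = 0.54823c; relative speed 0.54823c.
γ for this relative speed: γ = 1/√(1 − 0.300556) = 1.1957.
The clock on probe Alpha records proper time, so ship B measures Δt = γΔτ = 1.1957 × 316 = 377.8 minutes.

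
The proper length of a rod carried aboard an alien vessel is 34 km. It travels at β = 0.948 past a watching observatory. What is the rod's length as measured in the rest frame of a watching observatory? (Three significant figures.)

β² = 0.898704, so γ = 1/√0.101296 = 3.142.
Length contraction: L = L₀/γ = 34/3.142 = 10.8 km.

10.8 km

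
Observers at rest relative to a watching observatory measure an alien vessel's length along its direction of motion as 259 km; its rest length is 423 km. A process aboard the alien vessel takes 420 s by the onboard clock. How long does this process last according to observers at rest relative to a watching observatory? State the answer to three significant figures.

686 s

Length contraction gives γ = L₀/L = 423/259 = 1.6332.
The same γ dilates the second interval: 1.6332 × 420 s = 686 s.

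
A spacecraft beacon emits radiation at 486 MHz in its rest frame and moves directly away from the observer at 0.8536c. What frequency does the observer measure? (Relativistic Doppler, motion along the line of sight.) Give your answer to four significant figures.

136.6 MHz

Relativistic Doppler (source moving away): f_obs = f_src · √((1−β)/(1+β)).
With β = 0.8536: factor = √(0.1464/1.8536) = 0.28104.
f_obs = 486 × 0.28104 = 136.6 MHz.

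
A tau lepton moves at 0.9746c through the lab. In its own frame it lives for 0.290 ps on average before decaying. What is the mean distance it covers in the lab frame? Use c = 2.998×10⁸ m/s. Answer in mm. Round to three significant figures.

0.378 mm

γ = 1/√(1 − β²) = 1/√(1 − 0.94984516) = 1/√0.05015484 = 1/0.223953 = 4.4652.
Lab-frame lifetime: Δt = γτ = 4.4652 × 0.290 ps = 1.2949 ps.
Distance: d = vΔt = 0.9746 × 2.998×10⁸ m/s × 1.2949×10^-12 s = 3.78×10^-4 m = 0.378 mm.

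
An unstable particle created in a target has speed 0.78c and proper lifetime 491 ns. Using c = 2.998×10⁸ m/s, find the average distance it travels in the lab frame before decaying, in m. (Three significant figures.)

γ = 1/√(1 − β²) = 1/√(1 − 0.6084) = 1/√0.3916 = 1/0.62578 = 1.598.
Lab-frame lifetime: Δt = γτ = 1.598 × 491 ns = 784.62 ns.
Distance: d = vΔt = 0.78 × 2.998×10⁸ m/s × 7.8462×10^-7 s = 183 m.

183 m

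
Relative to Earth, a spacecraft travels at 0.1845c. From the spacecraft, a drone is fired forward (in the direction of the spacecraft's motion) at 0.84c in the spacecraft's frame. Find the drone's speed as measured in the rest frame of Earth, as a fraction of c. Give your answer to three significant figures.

Relativistic velocity addition: u = (u' + v)/(1 + u'v/c²), with u' = 0.84c and v = 0.1845c.
Numerator: 0.84 + 0.1845 = 1.0245. Denominator: 1 + (0.84)(0.1845) = 1.15498.
u = 1.0245/1.15498 = 0.88703, so the speed is 0.887c.

0.887c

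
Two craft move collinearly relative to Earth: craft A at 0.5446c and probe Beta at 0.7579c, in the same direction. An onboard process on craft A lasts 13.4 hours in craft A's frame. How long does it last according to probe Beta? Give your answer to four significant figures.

Transform craft A's velocity into probe Beta's frame: (0.5446 − 0.7579)/(1 − 0.5446·0.7579) = −0.2133/0.58724766, so the relative speed is 0.36322c.
At |u| = 0.36322c, γ = (1 − 0.131929)^(−1/2) = 1.0733.
The clock on craft A records proper time, so probe Beta measures Δt = γΔτ = 1.0733 × 13.4 = 14.38 hours.

14.38 hours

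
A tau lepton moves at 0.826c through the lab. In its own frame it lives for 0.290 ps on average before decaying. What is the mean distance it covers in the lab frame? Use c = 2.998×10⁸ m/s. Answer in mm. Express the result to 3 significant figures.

0.127 mm

Lorentz factor: γ = (1 − 0.682276)^(−1/2) = 1.7741.
Lab-frame lifetime: Δt = γτ = 1.7741 × 0.290 ps = 0.51449 ps.
Distance: d = vΔt = 0.826 × 2.998×10⁸ m/s × 5.1449×10^-13 s = 1.27×10^-4 m = 0.127 mm.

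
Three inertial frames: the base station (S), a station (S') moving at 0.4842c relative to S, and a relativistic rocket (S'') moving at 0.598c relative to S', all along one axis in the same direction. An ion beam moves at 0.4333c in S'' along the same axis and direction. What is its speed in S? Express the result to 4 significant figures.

0.9332c

Apply u = (u'+v)/(1+u'v) twice. Ion beam in the station frame: (0.4333+0.598)/(1+0.4333·0.598) = 1.0313/1.2591134 = 0.81907c.
That velocity, transformed to the rest frame of the base station: (0.81907+0.4842)/(1+0.81907·0.4842) = 1.30327/1.396593694 = 0.93318c.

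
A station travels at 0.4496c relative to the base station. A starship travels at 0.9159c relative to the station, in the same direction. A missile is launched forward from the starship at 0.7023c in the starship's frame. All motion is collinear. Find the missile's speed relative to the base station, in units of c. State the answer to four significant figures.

0.9942c

Compose velocities in two stages. Stage 1 (into S'): u₁ = (0.7023+0.9159)/(1+0.7023×0.9159) = 0.98476.
Stage 2 (into S): u = (0.98476+0.4496)/(1+0.98476×0.4496) = 0.99419, so the speed is 0.9942c.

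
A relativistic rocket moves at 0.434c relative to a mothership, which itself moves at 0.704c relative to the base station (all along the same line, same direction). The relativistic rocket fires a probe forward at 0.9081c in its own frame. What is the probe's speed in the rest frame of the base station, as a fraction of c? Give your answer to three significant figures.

First combine the probe and relativistic rocket (S''→S'): u₁ = (0.9081 + 0.434)/(1 + 0.9081×0.434) = 1.3421/1.3941154 = 0.96269.
Then combine with the mothership (S'→S): u = (0.96269 + 0.704)/(1 + 0.96269×0.704) = 1.66669/1.67773376 = 0.99342.

0.993c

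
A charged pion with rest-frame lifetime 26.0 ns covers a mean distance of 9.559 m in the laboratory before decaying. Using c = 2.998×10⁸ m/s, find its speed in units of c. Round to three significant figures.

0.775c

Let x = d/(cτ) = 9.559 m / (2.998×10⁸ m/s × 2.600×10^-8 s) = 1.2263. Since d = βγcτ, x = βγ = β/√(1−β²).
Solving: β² = x²/(1+x²) = 1.50381/2.50381 = 0.600609, so β = 0.775.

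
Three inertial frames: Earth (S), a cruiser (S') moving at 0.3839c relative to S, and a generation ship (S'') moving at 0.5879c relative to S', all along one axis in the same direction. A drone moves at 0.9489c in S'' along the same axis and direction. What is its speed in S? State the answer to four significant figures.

0.9940c

Compose velocities in two stages. Stage 1 (into S'): u₁ = (0.9489+0.5879)/(1+0.9489×0.5879) = 0.98648.
Stage 2 (into S): u = (0.98648+0.3839)/(1+0.98648×0.3839) = 0.99396, so the speed is 0.9940c.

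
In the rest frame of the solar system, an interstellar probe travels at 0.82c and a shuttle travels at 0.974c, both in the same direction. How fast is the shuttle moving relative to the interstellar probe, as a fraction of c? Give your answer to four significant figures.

0.7650c

Transform to the interstellar probe's frame: u' = (u − v)/(1 − uv/c²).
u' = (0.974 − 0.82)/(1 − 0.974×0.82) = 0.154/0.20132 = 0.76495.
Speed in the interstellar probe's frame: 0.7650c (in the same direction).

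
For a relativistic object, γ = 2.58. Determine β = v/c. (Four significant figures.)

0.9218

β = √(1 − 1/γ²) = √(1 − 1/6.6564) = √0.849769 = 0.9218.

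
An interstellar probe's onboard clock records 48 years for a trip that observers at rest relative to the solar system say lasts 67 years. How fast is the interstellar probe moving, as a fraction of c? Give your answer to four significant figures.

0.6977c

γ = Δt/Δτ = 67/48 = 1.3958.
β = √(1 − 1/γ²) = √(1 − 0.513279) = √0.486721 = 0.6977.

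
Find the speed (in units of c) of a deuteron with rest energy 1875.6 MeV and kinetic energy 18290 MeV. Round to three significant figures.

0.996c

K = (γ−1)mc², so γ = 1 + 18290/1875.6 = 10.752.
Then v/c = √(1 − γ⁻²) = √(1 − 0.00865011) = √0.99134989 = 0.996.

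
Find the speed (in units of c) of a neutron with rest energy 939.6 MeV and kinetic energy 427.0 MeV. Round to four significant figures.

γ = 1 + K/(mc²) = 1 + 427.0/939.6 = 1.4544.
β = √(1 − 1/γ²) = √(1 − 0.472751) = √0.527249 = 0.7261.

0.7261c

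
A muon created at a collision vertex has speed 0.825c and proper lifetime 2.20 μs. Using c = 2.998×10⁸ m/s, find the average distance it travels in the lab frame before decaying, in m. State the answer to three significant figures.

963 m

With β = 0.825, γ = 1/√(1 − 0.825²) = 1/√0.319375 = 1.7695.
Lab-frame lifetime: Δt = γτ = 1.7695 × 2.20 μs = 3.8929 μs.
Distance: d = vΔt = 0.825 × 2.998×10⁸ m/s × 3.8929×10^-6 s = 963 m.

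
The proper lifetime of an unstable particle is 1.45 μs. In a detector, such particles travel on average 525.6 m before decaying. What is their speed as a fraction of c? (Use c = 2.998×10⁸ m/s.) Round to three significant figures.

d = βγcτ ⇒ βγ = d/(cτ) = 525.6 m / (434.71 m) = 1.2091.
β = (βγ)/√(1+(βγ)²) = 1.2091/√2.46192 = 0.771.

0.771c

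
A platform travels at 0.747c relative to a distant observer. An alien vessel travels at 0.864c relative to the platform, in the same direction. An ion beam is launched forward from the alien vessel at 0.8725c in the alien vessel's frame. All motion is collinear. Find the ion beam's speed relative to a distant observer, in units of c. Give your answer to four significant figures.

0.9986c

Compose velocities in two stages. Stage 1 (into S'): u₁ = (0.8725+0.864)/(1+0.8725×0.864) = 0.99011.
Stage 2 (into S): u = (0.99011+0.747)/(1+0.99011×0.747) = 0.99856, so the speed is 0.9986c.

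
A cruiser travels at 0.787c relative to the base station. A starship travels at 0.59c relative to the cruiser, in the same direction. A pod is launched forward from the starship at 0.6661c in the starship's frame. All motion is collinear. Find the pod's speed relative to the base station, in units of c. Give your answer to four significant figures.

Compose velocities in two stages. Stage 1 (into S'): u₁ = (0.6661+0.59)/(1+0.6661×0.59) = 0.90172.
Stage 2 (into S): u = (0.90172+0.787)/(1+0.90172×0.787) = 0.98776, so the speed is 0.9878c.

0.9878c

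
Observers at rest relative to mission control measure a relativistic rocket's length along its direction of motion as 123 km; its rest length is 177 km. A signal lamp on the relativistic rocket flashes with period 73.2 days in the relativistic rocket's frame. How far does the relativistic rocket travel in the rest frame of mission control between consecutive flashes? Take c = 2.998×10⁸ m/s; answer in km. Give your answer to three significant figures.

1.96×10^12 km

Length contraction gives γ = L₀/L = 177/123 = 1.43902.
β = √(1 − 1/γ²) = 0.71909. Lab-frame period = γτ = 1.43902×73.2 days = 105.34 days. Distance = βc × γτ = 0.71909 × 2.998×10⁸ m/s × 9101376 s = 1.9621×10^15 m = 1.96×10^12 km.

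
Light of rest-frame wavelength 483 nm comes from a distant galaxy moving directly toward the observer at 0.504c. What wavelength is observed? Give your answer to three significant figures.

Relativistic Doppler for wavelength: λ_obs = λ_src · √((1−β)/(1+β)).
With β = 0.504: factor = √(0.496/1.504) = 0.57427.
λ_obs = 483 × 0.57427 = 277 nm.

277 nm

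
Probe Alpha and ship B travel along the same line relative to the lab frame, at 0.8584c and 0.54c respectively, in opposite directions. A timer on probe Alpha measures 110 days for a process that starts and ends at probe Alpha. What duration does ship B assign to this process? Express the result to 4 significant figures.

372.9 days

The velocity of probe Alpha relative to ship B is (0.8584 + 0.54)c / (1 + 0.8584×0.54) = 0.95549c; relative speed 0.95549c.
γ for this relative speed: γ = 1/√(1 − 0.912961) = 3.3896.
The clock on probe Alpha records proper time, so ship B measures Δt = γΔτ = 3.3896 × 110 = 372.9 days.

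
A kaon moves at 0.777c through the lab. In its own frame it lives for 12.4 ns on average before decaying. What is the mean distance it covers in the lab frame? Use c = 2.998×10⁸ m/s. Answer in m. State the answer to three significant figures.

4.59 m

Lorentz factor: γ = (1 − 0.603729)^(−1/2) = 1.5886.
Lab-frame lifetime: Δt = γτ = 1.5886 × 12.4 ns = 19.699 ns.
Distance: d = vΔt = 0.777 × 2.998×10⁸ m/s × 1.9699×10^-8 s = 4.59 m.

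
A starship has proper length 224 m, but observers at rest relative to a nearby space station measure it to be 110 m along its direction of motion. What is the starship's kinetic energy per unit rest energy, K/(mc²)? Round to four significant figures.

From L = L₀/γ: γ = 224/110 = 2.03636.
Since K = (γ−1)mc², K/(mc²) = 2.03636 − 1 = 1.036.

1.036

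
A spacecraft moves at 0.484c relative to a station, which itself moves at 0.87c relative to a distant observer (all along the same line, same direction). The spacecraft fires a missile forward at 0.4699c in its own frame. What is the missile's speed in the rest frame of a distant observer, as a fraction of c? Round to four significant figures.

0.9827c

Apply u = (u'+v)/(1+u'v) twice. Missile in the station frame: (0.4699+0.484)/(1+0.4699·0.484) = 0.9539/1.2274316 = 0.77715c.
That velocity, transformed to the rest frame of a distant observer: (0.77715+0.87)/(1+0.77715·0.87) = 1.64715/1.6761205 = 0.98272c.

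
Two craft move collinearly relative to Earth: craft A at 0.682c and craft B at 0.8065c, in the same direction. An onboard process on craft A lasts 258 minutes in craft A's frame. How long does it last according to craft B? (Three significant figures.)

268 minutes

Speed of craft A in craft B's frame: u = (v_A − v_B)/(1 − v_A v_B/c²) = (0.682 − 0.8065)/(1 − 0.682×0.8065) = −0.1245/0.449967 = −0.27669; |u| = 0.27669c.
At |u| = 0.27669c, γ = (1 − 0.0765574)^(−1/2) = 1.0406.
Craft A's interval is proper; time dilation gives Δt_B = γΔτ = 1.0406 × 258 minutes = 268 minutes.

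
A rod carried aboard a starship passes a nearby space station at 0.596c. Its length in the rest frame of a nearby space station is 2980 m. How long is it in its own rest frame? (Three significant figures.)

3710 m

γ = 1/√(1 − β²) = 1/√(1 − 0.355216) = 1/√0.644784 = 1/0.802984 = 1.2454.
Proper length: L₀ = γ·L = 1.2454 × 2980 = 3710 m.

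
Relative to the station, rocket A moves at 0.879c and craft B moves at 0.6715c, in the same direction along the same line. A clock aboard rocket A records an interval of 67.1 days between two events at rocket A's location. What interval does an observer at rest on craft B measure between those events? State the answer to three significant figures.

77.8 days

Transform rocket A's velocity into craft B's frame: (0.879 − 0.6715)/(1 − 0.879·0.6715) = 0.2075/0.4097515, so the relative speed is 0.5064c.
At |u| = 0.5064c, γ = (1 − 0.256441)^(−1/2) = 1.1597.
Rocket A's interval is proper; time dilation gives Δt_B = γΔτ = 1.1597 × 67.1 days = 77.8 days.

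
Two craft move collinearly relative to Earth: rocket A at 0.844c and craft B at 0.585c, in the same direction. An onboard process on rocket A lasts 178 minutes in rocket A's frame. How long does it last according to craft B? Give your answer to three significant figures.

Transform rocket A's velocity into craft B's frame: (0.844 − 0.585)/(1 − 0.844·0.585) = 0.259/0.50626, so the relative speed is 0.51159c.
At |u| = 0.51159c, γ = (1 − 0.261724)^(−1/2) = 1.1638.
The clock on rocket A records proper time, so craft B measures Δt = γΔτ = 1.1638 × 178 = 207 minutes.

207 minutes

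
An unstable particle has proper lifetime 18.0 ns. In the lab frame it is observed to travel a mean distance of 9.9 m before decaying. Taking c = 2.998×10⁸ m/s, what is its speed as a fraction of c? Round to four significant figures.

0.8780c

Let x = d/(cτ) = 9.900 m / (2.998×10⁸ m/s × 1.800×10^-8 s) = 1.8346. Since d = βγcτ, x = βγ = β/√(1−β²).
Solving: β² = x²/(1+x²) = 3.36576/4.36576 = 0.770945, so β = 0.8780.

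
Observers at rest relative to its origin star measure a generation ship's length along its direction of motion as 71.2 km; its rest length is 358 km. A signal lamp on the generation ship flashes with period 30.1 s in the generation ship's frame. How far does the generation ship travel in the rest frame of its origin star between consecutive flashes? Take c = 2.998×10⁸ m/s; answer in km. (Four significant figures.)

4.447×10^7 km

Length contraction gives γ = L₀/L = 358/71.2 = 5.02809.
β = √(1 − 1/γ²) = 0.98002. Lab-frame period = γτ = 5.02809×30.1 s = 151.35 s. Distance = βc × γτ = 0.98002 × 2.998×10⁸ m/s × 151.35 s = 4.4468×10^10 m = 4.447×10^7 km.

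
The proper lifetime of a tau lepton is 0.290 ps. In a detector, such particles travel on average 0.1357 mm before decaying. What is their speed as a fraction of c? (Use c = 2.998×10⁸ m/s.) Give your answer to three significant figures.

0.842c

Let x = d/(cτ) = 1.357×10^-4 m / (2.998×10⁸ m/s × 2.900×10^-13 s) = 1.5608. Since d = βγcτ, x = βγ = β/√(1−β²).
Solving: β² = x²/(1+x²) = 2.4361/3.4361 = 0.708972, so β = 0.842.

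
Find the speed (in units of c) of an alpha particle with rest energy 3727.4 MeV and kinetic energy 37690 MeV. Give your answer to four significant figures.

K = (γ−1)mc², so γ = 1 + 37690/3727.4 = 11.112.
Then v/c = √(1 − γ⁻²) = √(1 − 0.0080987) = √0.9919013 = 0.9959.

0.9959c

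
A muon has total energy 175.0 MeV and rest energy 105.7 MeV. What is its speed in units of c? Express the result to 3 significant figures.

γ = E/(mc²) = 175.0/105.7 = 1.6556.
β = √(1 − 1/γ²) = √(1 − 0.364829) = √0.635171 = 0.797.

0.797c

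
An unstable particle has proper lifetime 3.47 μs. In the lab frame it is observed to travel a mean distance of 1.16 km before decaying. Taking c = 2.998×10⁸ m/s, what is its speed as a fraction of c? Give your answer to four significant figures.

d = βγcτ ⇒ βγ = d/(cτ) = 1160 m / (1040.306 m) = 1.1151.
β = (βγ)/√(1+(βγ)²) = 1.1151/√2.24345 = 0.7445.

0.7445c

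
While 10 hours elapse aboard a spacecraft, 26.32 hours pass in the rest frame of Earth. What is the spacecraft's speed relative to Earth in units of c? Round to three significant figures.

0.925c

γ = Δt/Δτ = 26.32/10 = 2.632.
β = √(1 − 1/γ²) = √(1 − 0.144354) = √0.855646 = 0.925.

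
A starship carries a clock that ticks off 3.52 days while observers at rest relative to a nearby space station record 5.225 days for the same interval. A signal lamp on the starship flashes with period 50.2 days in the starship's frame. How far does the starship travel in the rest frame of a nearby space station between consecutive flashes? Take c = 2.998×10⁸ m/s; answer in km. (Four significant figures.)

The time-dilation ratio gives γ = 5.225/3.52 = 1.48438.
β = √(1 − 1/γ²) = 0.73902. Lab-frame period = γτ = 1.48438×50.2 days = 74.516 days. Distance = βc × γτ = 0.73902 × 2.998×10⁸ m/s × 6438182.4 s = 1.4264×10^15 m = 1.426×10^12 km.

1.426×10^12 km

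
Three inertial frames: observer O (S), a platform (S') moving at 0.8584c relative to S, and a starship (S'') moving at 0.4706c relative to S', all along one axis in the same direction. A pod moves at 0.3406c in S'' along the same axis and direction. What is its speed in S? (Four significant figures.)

0.9734c

Apply u = (u'+v)/(1+u'v) twice. Pod in the platform frame: (0.3406+0.4706)/(1+0.3406·0.4706) = 0.8112/1.16028636 = 0.69914c.
That velocity, transformed to the rest frame of observer O: (0.69914+0.8584)/(1+0.69914·0.8584) = 1.55754/1.600141776 = 0.97338c.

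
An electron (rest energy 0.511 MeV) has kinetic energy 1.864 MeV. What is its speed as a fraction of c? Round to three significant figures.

K = (γ−1)mc², so γ = 1 + 1.864/0.511 = 4.6477.
Then v/c = √(1 − γ⁻²) = √(1 − 0.0462939) = √0.9537061 = 0.977.

0.977c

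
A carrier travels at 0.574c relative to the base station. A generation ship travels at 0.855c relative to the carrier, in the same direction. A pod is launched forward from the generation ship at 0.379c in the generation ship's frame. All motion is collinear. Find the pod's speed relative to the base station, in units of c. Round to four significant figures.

Compose velocities in two stages. Stage 1 (into S'): u₁ = (0.379+0.855)/(1+0.379×0.855) = 0.93199.
Stage 2 (into S): u = (0.93199+0.574)/(1+0.93199×0.574) = 0.98113, so the speed is 0.9811c.

0.9811c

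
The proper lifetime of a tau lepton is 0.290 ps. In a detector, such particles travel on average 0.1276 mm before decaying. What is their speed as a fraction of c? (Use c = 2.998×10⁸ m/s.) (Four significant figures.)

d = βγcτ ⇒ βγ = d/(cτ) = 1.276×10^-4 m / (8.6942×10^-5 m) = 1.4676.
β = (βγ)/√(1+(βγ)²) = 1.4676/√3.15385 = 0.8264.

0.8264c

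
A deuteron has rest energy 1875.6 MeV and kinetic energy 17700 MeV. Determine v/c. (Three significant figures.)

0.995

γ = 1 + K/(mc²) = 1 + 17700/1875.6 = 10.437.
β = √(1 − 1/γ²) = √(1 − 0.00918013) = √0.99081987 = 0.995.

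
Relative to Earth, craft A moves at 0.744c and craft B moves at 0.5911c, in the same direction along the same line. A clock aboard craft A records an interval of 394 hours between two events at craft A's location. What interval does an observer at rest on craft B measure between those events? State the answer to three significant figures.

Speed of craft A in craft B's frame: u = (v_A − v_B)/(1 − v_A v_B/c²) = (0.744 − 0.5911)/(1 − 0.744×0.5911) = 0.1529/0.5602216 = 0.27293; |u| = 0.27293c.
γ for this relative speed: γ = 1/√(1 − 0.0744908) = 1.0395.
Craft A's interval is proper; time dilation gives Δt_B = γΔτ = 1.0395 × 394 hours = 410 hours.

410 hours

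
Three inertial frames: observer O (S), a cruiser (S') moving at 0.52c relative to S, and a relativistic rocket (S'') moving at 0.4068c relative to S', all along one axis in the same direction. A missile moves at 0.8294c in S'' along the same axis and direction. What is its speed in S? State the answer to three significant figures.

Apply u = (u'+v)/(1+u'v) twice. Missile in the cruiser frame: (0.8294+0.4068)/(1+0.8294·0.4068) = 1.2362/1.33739992 = 0.92433c.
That velocity, transformed to the rest frame of observer O: (0.92433+0.52)/(1+0.92433·0.52) = 1.44433/1.4806516 = 0.97547c.

0.975c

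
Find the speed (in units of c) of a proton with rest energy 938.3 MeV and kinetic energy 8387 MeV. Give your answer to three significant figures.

γ = 1 + K/(mc²) = 1 + 8387/938.3 = 9.9385.
β = √(1 − 1/γ²) = √(1 − 0.0101241) = √0.9898759 = 0.995.

0.995c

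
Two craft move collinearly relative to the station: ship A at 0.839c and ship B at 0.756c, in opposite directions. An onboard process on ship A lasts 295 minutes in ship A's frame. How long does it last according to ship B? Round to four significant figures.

1354 minutes

Transform ship A's velocity into ship B's frame: (0.839 + 0.756)/(1 + 0.839·0.756) = 1.595/1.634284, so the relative speed is 0.97596c.
At |u| = 0.97596c, γ = (1 − 0.952498)^(−1/2) = 4.5882.
Ship A's interval is proper; time dilation gives Δt_B = γΔτ = 4.5882 × 295 minutes = 1354 minutes.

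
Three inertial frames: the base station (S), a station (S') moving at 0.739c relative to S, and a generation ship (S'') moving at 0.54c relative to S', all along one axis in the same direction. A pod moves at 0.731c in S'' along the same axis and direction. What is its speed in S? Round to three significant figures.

Compose velocities in two stages. Stage 1 (into S'): u₁ = (0.731+0.54)/(1+0.731×0.54) = 0.91128.
Stage 2 (into S): u = (0.91128+0.739)/(1+0.91128×0.739) = 0.98616, so the speed is 0.986c.

0.986c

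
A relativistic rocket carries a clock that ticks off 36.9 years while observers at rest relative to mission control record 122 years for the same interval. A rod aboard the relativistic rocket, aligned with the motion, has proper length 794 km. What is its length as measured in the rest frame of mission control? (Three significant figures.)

The time-dilation ratio gives γ = 122/36.9 = 3.30623.
L = L₀/γ = 794/3.30623 = 240 km.

240 km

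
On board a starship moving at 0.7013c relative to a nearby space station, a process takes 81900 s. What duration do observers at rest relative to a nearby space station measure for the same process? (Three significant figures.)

1.15×10^5 s

γ = 1/√(1 − β²) = 1/√(1 − 0.49182169) = 1/√0.50817831 = 1/0.712866 = 1.4028.
Time dilation: Δt = γ·Δτ = 1.4028 × 81900 = 1.15×10^5 s.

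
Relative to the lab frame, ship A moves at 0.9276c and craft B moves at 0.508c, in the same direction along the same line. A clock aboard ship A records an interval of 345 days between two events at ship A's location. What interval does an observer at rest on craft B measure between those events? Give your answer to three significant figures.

567 days

Speed of ship A in craft B's frame: u = (v_A − v_B)/(1 − v_A v_B/c²) = (0.9276 − 0.508)/(1 − 0.9276×0.508) = 0.4196/0.5287792 = 0.79353; |u| = 0.79353c.
At |u| = 0.79353c, γ = (1 − 0.62969)^(−1/2) = 1.6433.
Ship A's interval is proper; time dilation gives Δt_B = γΔτ = 1.6433 × 345 days = 567 days.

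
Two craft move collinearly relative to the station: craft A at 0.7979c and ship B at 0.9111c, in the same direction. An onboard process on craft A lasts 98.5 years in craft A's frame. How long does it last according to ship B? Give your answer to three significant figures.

108 years

Transform craft A's velocity into ship B's frame: (0.7979 − 0.9111)/(1 − 0.7979·0.9111) = −0.1132/0.27303331, so the relative speed is 0.4146c.
γ for this relative speed: γ = 1/√(1 − 0.171893) = 1.0989.
Craft A's interval is proper; time dilation gives Δt_B = γΔτ = 1.0989 × 98.5 years = 108 years.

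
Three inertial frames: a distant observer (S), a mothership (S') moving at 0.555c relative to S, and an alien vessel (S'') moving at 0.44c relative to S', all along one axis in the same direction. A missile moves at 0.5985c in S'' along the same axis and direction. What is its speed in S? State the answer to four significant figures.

0.9456c

Compose velocities in two stages. Stage 1 (into S'): u₁ = (0.5985+0.44)/(1+0.5985×0.44) = 0.82203.
Stage 2 (into S): u = (0.82203+0.555)/(1+0.82203×0.555) = 0.94562, so the speed is 0.9456c.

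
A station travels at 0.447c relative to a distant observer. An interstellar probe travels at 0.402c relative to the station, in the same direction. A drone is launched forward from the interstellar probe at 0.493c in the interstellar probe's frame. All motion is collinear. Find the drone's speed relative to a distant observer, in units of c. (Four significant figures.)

0.8951c

First combine the drone and interstellar probe (S''→S'): u₁ = (0.493 + 0.402)/(1 + 0.493×0.402) = 0.895/1.198186 = 0.74696.
Then combine with the station (S'→S): u = (0.74696 + 0.447)/(1 + 0.74696×0.447) = 1.19396/1.33389112 = 0.8951.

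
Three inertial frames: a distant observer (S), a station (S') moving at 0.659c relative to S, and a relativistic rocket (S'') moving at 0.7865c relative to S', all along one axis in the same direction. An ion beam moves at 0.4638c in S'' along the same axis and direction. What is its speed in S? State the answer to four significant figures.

0.9822c

First combine the ion beam and relativistic rocket (S''→S'): u₁ = (0.4638 + 0.7865)/(1 + 0.4638×0.7865) = 1.2503/1.3647787 = 0.91612.
Then combine with the station (S'→S): u = (0.91612 + 0.659)/(1 + 0.91612×0.659) = 1.57512/1.60372308 = 0.98216.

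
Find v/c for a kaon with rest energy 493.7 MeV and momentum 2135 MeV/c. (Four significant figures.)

0.9743

βγ = pc/(mc²) = 2135/493.7 = 4.3245.
Since γ² = 1 + (βγ)² = 19.7013, γ = √19.7013 = 4.43861, and β = (βγ)/γ = 4.3245/4.43861 = 0.9743.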